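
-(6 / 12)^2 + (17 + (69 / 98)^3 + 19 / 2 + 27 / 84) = 25337325 / 941192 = 26.92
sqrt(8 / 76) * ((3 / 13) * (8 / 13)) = 24 * sqrt(38) / 3211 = 0.05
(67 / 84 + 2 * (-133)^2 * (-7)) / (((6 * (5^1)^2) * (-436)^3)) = 20802197 / 1044311385600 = 0.00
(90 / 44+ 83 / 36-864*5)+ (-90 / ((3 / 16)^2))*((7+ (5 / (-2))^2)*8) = -275675.65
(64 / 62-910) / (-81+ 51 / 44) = 1239832 / 108903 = 11.38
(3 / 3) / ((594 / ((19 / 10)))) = 19 / 5940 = 0.00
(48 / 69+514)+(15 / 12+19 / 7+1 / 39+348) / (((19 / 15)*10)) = 172583795 / 318136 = 542.48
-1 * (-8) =8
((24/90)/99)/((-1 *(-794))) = 2/589545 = 0.00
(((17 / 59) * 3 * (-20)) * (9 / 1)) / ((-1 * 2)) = 4590 / 59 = 77.80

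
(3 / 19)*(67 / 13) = 201 / 247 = 0.81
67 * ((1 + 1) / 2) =67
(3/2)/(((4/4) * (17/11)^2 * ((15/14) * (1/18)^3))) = 4939704/1445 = 3418.48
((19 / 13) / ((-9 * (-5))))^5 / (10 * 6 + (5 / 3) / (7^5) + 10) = 41615795893 / 80606151362523515625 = 0.00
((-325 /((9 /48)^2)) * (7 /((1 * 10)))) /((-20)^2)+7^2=32.82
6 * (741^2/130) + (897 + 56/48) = 787211/30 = 26240.37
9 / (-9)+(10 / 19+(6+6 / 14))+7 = 1723 / 133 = 12.95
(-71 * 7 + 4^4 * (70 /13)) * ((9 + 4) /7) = 1637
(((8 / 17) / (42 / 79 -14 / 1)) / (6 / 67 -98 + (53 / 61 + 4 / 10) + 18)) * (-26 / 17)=-41973490 / 61769834917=-0.00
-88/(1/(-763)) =67144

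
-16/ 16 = -1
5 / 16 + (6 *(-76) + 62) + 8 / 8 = -6283 / 16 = -392.69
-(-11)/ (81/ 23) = 253/ 81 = 3.12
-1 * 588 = -588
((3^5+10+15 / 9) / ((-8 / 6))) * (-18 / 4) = 1719 / 2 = 859.50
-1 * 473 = -473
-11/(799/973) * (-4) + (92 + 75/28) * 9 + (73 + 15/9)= 65797559/67116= 980.36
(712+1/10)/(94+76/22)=7.31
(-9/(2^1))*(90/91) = -405/91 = -4.45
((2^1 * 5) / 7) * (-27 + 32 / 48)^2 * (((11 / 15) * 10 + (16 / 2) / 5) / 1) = 1672588 / 189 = 8849.67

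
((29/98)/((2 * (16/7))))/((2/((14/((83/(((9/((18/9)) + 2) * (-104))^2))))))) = 828269/332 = 2494.79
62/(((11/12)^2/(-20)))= -178560/121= -1475.70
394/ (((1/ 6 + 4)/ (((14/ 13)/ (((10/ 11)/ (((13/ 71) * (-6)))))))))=-1092168/ 8875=-123.06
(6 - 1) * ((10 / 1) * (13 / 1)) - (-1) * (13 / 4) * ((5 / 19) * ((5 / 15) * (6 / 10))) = 49413 / 76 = 650.17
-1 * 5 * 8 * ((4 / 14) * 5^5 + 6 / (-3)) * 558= -139187520 / 7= -19883931.43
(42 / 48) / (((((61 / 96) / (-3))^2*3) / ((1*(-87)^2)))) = 183109248 / 3721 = 49209.69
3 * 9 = 27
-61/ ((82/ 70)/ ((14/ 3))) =-29890/ 123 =-243.01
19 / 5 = 3.80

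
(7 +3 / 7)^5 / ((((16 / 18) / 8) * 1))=3421836288 / 16807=203595.90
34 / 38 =17 / 19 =0.89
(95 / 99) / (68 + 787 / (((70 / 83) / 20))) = 665 / 12980682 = 0.00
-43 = -43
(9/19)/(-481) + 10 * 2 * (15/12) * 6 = 150.00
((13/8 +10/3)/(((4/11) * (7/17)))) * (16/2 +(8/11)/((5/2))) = 5491/20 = 274.55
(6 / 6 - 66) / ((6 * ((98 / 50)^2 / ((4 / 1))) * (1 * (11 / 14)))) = -162500 / 11319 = -14.36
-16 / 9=-1.78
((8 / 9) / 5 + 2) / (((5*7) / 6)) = 28 / 75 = 0.37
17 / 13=1.31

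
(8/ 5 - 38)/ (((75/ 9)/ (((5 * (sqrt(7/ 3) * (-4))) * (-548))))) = -398944 * sqrt(21)/ 25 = -73127.64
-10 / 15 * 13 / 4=-13 / 6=-2.17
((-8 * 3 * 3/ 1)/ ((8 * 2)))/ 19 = -9/ 38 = -0.24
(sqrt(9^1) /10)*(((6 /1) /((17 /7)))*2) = 126 /85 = 1.48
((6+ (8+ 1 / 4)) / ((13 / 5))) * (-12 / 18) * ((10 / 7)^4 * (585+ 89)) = -320150000 / 31213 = -10256.94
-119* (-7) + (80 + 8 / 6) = 2743 / 3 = 914.33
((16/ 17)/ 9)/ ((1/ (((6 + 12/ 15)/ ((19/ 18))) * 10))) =128/ 19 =6.74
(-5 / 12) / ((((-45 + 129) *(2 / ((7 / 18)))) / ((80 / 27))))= -25 / 8748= -0.00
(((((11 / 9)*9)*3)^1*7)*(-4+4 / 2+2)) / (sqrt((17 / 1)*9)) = 0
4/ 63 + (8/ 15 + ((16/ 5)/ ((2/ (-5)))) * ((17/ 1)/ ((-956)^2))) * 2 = 20329721/ 17993115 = 1.13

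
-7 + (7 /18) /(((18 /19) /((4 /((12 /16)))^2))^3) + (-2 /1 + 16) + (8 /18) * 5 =50389389091 /4782969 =10535.17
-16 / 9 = -1.78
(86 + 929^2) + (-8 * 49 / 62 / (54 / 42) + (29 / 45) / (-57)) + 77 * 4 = 863430.07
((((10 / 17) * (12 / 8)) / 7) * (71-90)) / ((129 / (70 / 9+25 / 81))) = -62225 / 414477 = -0.15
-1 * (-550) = 550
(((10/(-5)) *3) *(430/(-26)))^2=9846.75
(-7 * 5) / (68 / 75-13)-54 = -46353 / 907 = -51.11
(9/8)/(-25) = -9/200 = -0.04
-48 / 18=-8 / 3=-2.67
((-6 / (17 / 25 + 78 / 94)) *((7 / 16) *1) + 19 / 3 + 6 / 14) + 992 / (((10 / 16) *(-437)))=905957513 / 651199920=1.39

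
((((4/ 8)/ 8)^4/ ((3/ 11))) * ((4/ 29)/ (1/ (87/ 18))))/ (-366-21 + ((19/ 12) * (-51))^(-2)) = -1147619/ 11907162537984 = -0.00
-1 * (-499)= 499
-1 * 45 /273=-15 /91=-0.16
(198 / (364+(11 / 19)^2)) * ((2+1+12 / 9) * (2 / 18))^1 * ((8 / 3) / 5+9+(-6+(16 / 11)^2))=96234658 / 65104875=1.48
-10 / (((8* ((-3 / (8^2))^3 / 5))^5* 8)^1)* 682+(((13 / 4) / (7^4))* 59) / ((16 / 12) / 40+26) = 377456817395808575734889481436175035 / 53813595554334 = 7014153458947034336266.59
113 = 113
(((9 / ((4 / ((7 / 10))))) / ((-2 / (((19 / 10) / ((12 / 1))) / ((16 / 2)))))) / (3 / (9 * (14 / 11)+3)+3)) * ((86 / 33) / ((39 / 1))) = -303107 / 933504000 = -0.00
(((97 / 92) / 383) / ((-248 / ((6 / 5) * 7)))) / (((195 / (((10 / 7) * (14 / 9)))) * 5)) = -679 / 3195024300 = -0.00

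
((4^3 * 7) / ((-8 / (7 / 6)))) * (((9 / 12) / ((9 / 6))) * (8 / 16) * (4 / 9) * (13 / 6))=-1274 / 81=-15.73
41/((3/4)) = 164/3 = 54.67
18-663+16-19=-648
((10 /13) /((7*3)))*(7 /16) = 0.02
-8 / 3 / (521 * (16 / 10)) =-0.00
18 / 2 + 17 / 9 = 98 / 9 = 10.89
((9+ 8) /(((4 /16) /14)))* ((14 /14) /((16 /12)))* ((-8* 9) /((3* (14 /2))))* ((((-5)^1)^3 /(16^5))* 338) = 3232125 /32768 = 98.64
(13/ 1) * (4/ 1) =52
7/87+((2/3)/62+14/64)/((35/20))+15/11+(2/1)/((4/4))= 1979911/553784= 3.58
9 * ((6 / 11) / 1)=54 / 11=4.91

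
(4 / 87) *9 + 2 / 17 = 262 / 493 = 0.53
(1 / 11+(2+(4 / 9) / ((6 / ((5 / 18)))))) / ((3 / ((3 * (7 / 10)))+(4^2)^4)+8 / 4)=9877 / 306577062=0.00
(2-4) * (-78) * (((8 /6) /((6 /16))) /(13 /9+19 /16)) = 210.74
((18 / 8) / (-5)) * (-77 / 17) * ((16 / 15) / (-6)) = -154 / 425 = -0.36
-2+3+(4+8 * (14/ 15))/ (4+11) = 397/ 225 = 1.76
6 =6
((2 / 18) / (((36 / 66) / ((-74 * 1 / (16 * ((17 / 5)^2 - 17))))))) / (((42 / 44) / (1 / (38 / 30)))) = 559625 / 3907008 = 0.14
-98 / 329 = -14 / 47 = -0.30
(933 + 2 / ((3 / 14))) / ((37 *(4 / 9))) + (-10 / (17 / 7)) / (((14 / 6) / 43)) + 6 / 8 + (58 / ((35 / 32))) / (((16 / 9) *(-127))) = -50502906 / 2795905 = -18.06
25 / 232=0.11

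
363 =363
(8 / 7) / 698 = 4 / 2443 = 0.00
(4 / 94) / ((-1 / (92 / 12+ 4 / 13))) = -622 / 1833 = -0.34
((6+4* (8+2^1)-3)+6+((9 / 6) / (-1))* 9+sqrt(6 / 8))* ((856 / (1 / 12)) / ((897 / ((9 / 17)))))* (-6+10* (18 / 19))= 1016928* sqrt(3) / 96577+72201888 / 96577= 765.85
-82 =-82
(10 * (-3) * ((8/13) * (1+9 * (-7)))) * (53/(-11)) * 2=-1577280/143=-11029.93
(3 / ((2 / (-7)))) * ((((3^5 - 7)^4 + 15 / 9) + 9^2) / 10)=-16285733618 / 5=-3257146723.60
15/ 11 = 1.36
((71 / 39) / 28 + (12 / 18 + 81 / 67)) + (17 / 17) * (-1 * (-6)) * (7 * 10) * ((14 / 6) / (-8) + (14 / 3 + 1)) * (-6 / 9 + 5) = 9784.44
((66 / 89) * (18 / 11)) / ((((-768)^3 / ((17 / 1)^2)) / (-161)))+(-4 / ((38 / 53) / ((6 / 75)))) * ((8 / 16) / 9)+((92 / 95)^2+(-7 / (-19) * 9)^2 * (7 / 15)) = 183255953559817 / 30320728473600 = 6.04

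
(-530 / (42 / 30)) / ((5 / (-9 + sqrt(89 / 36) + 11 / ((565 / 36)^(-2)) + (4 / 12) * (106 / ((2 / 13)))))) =-1006326635 / 4536 - 265 * sqrt(89) / 21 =-221972.36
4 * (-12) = -48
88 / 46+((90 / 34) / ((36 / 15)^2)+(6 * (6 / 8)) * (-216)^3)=-283707282949 / 6256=-45349629.63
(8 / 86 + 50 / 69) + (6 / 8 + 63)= 766289 / 11868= 64.57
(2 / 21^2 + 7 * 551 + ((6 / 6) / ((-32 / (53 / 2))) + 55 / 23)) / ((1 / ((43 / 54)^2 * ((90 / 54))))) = 23156847793505 / 5678781696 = 4077.78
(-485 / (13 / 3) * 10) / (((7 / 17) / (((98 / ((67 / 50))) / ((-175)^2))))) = -39576 / 6097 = -6.49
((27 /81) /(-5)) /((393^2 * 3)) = -1 /6950205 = -0.00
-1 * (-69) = 69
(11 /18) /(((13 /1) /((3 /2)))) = 0.07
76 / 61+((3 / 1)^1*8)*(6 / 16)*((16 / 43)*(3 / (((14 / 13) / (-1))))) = -148412 / 18361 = -8.08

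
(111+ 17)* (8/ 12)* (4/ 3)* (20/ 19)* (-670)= -13721600/ 171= -80243.27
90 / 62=45 / 31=1.45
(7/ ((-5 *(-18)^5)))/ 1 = 7/ 9447840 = 0.00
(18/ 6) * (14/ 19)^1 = 42/ 19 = 2.21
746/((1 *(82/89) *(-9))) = -33197/369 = -89.96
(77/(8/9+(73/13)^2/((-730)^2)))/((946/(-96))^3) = -117747302400/1300757497523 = -0.09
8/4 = 2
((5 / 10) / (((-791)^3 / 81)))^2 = 0.00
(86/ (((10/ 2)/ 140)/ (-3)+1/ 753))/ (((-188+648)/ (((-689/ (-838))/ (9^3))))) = -52054639/ 2611096965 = -0.02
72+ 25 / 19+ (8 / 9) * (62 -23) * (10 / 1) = 23939 / 57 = 419.98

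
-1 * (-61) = 61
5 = 5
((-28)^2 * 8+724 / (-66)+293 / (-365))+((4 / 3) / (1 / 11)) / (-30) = 226195657 / 36135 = 6259.74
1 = 1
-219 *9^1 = -1971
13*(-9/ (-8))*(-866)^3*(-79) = 750372038091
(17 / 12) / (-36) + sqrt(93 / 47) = -17 / 432 + sqrt(4371) / 47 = 1.37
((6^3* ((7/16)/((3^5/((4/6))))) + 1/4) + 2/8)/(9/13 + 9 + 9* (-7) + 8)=-533/31806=-0.02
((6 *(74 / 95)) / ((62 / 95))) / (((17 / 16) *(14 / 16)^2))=227328 / 25823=8.80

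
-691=-691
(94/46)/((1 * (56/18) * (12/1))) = 141/2576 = 0.05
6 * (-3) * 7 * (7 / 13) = -882 / 13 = -67.85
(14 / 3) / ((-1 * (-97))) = 14 / 291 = 0.05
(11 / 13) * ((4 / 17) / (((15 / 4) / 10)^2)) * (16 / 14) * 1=22528 / 13923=1.62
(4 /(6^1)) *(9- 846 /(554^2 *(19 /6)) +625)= 1848552530 /4373553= 422.67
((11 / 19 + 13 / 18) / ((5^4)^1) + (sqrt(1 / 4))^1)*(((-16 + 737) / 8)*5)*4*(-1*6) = -7737772 / 1425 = -5430.02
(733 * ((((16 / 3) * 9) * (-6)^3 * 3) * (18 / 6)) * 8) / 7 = -547181568 / 7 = -78168795.43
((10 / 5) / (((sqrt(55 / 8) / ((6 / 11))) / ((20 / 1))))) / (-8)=-12 * sqrt(110) / 121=-1.04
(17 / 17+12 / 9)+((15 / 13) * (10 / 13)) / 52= 30983 / 13182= 2.35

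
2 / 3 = 0.67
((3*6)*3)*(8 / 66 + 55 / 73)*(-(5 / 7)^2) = -19350 / 803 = -24.10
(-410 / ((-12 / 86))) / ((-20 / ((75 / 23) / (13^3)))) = -44075 / 202124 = -0.22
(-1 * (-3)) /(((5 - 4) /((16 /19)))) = 48 /19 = 2.53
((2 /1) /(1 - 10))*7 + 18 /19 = -0.61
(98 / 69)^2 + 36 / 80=234929 / 95220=2.47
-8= -8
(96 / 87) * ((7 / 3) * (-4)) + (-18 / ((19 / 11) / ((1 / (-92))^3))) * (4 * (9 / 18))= -10.30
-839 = -839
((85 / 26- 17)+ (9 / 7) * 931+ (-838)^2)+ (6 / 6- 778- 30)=18268127 / 26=702620.27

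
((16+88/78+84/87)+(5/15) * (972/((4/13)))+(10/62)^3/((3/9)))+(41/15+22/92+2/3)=8328775075037/7749532830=1074.75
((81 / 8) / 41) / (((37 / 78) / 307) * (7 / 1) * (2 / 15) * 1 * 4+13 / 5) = 14547195 / 153498424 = 0.09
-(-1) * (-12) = -12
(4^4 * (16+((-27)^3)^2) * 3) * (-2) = -595077895680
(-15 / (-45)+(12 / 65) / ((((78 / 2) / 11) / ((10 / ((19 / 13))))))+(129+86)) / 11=159826 / 8151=19.61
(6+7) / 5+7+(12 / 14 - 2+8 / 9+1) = 3259 / 315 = 10.35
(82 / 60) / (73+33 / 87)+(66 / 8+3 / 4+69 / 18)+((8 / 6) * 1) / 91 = 3559419 / 276640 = 12.87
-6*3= -18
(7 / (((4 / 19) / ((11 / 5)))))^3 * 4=3131359847 / 2000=1565679.92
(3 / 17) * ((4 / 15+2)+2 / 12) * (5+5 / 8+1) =3869 / 1360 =2.84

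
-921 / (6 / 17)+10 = -5199 / 2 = -2599.50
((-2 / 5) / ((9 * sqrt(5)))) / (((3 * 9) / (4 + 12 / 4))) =-14 * sqrt(5) / 6075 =-0.01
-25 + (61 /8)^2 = 2121 /64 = 33.14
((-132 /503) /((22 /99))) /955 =-594 /480365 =-0.00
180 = 180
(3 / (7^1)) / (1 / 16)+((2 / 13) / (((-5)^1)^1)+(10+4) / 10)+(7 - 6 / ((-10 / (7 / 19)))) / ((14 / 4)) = 88953 / 8645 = 10.29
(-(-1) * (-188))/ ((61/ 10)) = -1880/ 61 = -30.82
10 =10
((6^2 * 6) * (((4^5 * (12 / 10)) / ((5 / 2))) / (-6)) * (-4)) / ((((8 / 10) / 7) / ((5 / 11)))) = 3096576 / 11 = 281506.91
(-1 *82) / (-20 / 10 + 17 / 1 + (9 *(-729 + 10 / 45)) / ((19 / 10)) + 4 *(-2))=1558 / 65457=0.02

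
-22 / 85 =-0.26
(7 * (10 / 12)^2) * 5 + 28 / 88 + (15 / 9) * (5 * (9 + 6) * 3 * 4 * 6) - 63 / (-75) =89352091 / 9900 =9025.46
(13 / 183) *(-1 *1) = -13 / 183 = -0.07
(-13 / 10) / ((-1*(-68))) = -13 / 680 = -0.02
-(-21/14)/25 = 3/50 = 0.06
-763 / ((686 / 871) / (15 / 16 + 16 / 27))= -1482.30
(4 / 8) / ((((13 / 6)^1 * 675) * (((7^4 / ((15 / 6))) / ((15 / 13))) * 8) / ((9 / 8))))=3 / 51938432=0.00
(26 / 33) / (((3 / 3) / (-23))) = -598 / 33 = -18.12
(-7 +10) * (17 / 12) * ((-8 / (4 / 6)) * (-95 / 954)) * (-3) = -1615 / 106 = -15.24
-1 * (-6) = 6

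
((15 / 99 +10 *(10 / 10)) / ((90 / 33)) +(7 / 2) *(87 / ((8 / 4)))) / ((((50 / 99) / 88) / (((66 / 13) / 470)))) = 4484139 / 15275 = 293.56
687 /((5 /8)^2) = 43968 /25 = 1758.72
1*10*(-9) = -90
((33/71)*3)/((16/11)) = 1089/1136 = 0.96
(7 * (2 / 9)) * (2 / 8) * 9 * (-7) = -24.50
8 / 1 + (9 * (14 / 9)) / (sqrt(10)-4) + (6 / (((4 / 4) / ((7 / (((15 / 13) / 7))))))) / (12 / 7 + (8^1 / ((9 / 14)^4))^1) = 65466217 / 16725210-7 * sqrt(10) / 3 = -3.46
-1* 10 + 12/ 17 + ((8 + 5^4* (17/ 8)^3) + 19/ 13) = 678627069/ 113152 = 5997.48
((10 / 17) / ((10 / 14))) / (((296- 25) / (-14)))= -196 / 4607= -0.04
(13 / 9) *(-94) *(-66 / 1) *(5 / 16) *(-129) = -1445015 / 4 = -361253.75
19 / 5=3.80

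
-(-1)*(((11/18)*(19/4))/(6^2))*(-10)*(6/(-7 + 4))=1045/648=1.61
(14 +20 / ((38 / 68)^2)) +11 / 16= 454755 / 5776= 78.73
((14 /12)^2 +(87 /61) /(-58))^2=8614225 /4822416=1.79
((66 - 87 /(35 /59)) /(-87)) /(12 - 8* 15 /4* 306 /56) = -1882 /308415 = -0.01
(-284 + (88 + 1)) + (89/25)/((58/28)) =-140129/725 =-193.28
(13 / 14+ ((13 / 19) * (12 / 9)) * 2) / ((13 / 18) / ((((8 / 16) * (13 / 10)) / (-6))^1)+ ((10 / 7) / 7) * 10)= -15379 / 25840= -0.60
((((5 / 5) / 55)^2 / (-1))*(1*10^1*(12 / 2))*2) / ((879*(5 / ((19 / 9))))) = -152 / 7976925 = -0.00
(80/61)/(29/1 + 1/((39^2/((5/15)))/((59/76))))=27743040/613471571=0.05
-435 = -435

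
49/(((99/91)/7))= 31213/99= 315.28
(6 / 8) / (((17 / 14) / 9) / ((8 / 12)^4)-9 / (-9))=168 / 377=0.45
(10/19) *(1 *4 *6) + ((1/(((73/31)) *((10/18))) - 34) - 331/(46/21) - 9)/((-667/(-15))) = 352512333/42555934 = 8.28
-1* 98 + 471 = 373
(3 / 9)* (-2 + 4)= 2 / 3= 0.67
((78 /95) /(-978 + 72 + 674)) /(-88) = 39 /969760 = 0.00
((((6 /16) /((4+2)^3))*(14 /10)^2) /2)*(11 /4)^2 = 5929 /460800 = 0.01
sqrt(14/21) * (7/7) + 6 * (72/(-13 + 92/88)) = -9504/263 + sqrt(6)/3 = -35.32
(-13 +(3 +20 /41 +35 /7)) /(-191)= 185 /7831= 0.02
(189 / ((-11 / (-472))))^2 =7958067264 / 121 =65769150.94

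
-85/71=-1.20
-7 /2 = -3.50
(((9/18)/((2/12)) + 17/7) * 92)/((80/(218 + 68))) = 62491/35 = 1785.46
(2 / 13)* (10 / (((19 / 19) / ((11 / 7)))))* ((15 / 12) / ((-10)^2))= 11 / 364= 0.03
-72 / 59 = -1.22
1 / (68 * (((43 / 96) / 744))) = 17856 / 731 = 24.43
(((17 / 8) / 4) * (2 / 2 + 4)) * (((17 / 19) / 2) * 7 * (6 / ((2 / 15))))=455175 / 1216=374.32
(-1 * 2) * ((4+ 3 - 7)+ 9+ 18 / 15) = -102 / 5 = -20.40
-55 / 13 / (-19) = 0.22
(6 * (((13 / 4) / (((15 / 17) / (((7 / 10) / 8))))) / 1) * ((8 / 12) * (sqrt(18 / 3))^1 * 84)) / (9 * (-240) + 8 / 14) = -75803 * sqrt(6) / 1511600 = -0.12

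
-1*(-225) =225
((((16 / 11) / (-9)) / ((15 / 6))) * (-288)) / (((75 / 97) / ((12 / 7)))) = 397312 / 9625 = 41.28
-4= -4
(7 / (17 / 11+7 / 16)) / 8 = 154 / 349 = 0.44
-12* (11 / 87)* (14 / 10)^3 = -15092 / 3625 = -4.16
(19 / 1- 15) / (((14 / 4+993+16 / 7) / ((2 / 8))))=0.00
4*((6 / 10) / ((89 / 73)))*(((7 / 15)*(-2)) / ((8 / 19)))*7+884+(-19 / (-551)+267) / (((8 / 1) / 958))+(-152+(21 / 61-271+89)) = 127909706628 / 3936025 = 32497.18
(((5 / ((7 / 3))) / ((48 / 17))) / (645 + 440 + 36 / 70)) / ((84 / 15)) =2125 / 17020864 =0.00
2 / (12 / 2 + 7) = 2 / 13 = 0.15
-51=-51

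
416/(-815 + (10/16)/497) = -1654016/3240435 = -0.51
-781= -781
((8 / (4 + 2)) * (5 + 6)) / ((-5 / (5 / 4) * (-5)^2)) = -0.15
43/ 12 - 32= -341/ 12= -28.42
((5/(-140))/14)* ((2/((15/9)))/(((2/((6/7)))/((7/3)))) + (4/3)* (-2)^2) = -1/60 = -0.02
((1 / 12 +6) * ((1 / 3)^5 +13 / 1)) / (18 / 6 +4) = 57670 / 5103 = 11.30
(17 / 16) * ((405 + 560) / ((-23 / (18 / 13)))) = -147645 / 2392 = -61.72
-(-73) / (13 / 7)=511 / 13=39.31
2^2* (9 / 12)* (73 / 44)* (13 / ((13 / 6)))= 657 / 22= 29.86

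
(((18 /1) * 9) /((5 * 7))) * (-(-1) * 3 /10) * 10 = 486 /35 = 13.89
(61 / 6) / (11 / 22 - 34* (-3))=61 / 615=0.10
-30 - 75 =-105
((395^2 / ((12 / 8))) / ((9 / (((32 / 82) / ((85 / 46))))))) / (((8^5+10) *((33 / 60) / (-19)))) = -8727414400 / 3392670501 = -2.57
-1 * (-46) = 46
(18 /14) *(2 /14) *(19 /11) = 171 /539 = 0.32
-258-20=-278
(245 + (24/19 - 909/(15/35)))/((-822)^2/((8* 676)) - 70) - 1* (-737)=991998603/1411339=702.88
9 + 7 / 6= 61 / 6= 10.17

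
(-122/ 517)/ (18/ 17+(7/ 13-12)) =26962/ 1188583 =0.02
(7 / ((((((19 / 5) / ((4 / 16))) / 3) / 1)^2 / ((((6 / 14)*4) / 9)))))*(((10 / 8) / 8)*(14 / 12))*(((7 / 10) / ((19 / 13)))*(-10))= -79625 / 1755904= -0.05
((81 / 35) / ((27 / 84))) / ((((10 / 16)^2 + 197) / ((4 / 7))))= 3072 / 147385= 0.02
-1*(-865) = 865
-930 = -930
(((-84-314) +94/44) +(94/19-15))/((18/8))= -339346/1881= -180.41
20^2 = 400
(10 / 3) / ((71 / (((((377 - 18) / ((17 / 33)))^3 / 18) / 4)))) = 307915396745 / 1395292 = 220681.69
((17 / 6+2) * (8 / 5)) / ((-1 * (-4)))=29 / 15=1.93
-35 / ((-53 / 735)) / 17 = 25725 / 901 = 28.55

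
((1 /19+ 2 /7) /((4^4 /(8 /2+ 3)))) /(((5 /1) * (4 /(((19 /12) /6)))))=1 /8192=0.00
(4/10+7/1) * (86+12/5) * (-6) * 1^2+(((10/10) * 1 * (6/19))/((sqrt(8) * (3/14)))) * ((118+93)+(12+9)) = -98124/25+1624 * sqrt(2)/19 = -3804.08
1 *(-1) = -1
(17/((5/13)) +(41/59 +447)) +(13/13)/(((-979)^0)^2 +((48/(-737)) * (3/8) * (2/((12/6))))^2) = 79025960592/160330435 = 492.89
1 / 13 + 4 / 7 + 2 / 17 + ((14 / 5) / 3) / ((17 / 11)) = 31789 / 23205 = 1.37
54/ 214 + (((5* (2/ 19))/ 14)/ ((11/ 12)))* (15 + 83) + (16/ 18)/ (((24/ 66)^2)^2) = 354927307/ 6440544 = 55.11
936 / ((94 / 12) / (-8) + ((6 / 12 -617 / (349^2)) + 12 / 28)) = -38305927296 / 2277929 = -16816.12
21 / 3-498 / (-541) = 4285 / 541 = 7.92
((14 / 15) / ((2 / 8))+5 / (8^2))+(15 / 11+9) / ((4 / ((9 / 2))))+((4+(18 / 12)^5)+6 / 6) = 296359 / 10560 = 28.06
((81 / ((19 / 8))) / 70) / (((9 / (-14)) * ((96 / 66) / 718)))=-35541 / 95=-374.12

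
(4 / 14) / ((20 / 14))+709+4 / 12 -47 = 9938 / 15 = 662.53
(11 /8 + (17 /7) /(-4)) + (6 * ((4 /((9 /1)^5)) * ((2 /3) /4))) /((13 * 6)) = 99025285 /128963016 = 0.77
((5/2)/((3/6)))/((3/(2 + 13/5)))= 23/3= 7.67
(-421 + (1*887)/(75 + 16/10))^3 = -3855712531866112/56181887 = -68629103.40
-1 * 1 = -1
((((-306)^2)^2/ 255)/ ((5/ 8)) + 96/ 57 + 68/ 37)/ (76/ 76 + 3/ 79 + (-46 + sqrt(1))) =-76381460960116/ 61037975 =-1251376.06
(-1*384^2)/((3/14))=-688128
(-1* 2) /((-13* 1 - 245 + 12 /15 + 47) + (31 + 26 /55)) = 11 /983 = 0.01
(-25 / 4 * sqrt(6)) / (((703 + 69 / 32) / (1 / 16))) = -5 * sqrt(6) / 9026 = -0.00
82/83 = 0.99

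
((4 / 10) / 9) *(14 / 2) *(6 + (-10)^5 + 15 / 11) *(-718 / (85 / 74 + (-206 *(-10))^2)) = 818172548312 / 155443110075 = 5.26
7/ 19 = 0.37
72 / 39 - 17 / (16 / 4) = -125 / 52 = -2.40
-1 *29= -29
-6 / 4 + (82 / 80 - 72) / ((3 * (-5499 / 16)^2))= -1360936741 / 907170030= -1.50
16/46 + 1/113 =927/2599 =0.36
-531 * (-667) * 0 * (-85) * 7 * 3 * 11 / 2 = 0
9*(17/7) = 21.86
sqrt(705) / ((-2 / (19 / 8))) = -19 * sqrt(705) / 16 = -31.53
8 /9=0.89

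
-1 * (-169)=169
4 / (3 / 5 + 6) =20 / 33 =0.61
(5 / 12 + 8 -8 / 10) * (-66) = -5027 / 10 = -502.70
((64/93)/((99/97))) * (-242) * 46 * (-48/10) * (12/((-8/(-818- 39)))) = 21536396288/465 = 46314830.73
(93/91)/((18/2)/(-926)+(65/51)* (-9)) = -488002/5481931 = -0.09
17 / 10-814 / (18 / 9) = -4053 / 10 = -405.30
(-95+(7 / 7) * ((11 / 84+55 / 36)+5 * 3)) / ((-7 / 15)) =49355 / 294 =167.87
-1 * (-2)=2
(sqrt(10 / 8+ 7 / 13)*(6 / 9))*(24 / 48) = sqrt(1209) / 78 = 0.45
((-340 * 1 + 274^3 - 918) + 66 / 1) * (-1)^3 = -20569632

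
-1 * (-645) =645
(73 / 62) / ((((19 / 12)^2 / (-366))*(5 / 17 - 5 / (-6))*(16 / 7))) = -85844934 / 1286965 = -66.70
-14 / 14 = -1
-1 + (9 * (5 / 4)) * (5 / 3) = 71 / 4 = 17.75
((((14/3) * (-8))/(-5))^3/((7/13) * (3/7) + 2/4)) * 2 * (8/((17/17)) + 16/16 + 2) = 803618816/64125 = 12532.07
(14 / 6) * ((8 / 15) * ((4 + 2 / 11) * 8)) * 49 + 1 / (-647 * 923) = 603028595857 / 295604595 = 2039.98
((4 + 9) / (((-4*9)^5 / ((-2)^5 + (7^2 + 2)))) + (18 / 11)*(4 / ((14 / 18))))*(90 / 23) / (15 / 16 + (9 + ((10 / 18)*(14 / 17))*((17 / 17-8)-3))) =3330475357465 / 542327407776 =6.14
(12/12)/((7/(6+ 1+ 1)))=8/7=1.14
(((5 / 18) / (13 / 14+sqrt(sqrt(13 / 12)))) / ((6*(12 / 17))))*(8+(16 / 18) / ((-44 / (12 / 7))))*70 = -5831000*sqrt(39) / 350163-10055500 / 116721+5414500*13^(1 / 4)*sqrt(2)*3^(3 / 4) / 350163+40817000*13^(3 / 4)*sqrt(2)*3^(1 / 4) / 4552119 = 18.77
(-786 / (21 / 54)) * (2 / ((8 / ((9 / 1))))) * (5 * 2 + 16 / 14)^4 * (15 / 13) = -1359577243440 / 16807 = -80893511.24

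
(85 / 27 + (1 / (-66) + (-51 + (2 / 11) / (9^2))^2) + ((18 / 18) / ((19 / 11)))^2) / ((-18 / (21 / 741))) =-10448922829079 / 2548367536572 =-4.10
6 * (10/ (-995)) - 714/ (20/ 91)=-6465033/ 1990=-3248.76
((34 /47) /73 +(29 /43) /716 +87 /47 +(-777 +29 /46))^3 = -6662960379836152540175942360214642125 /14341352014764842208224312384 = -464597784.99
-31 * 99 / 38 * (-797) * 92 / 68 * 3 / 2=168773517 / 1292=130629.66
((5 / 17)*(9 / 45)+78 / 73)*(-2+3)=1399 / 1241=1.13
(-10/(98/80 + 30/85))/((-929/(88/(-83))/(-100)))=59840000/82735811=0.72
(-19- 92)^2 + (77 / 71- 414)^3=-25193155576582 / 357911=-70389442.00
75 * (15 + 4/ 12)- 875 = 275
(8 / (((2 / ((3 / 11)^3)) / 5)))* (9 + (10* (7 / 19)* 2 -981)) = -9897120 / 25289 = -391.36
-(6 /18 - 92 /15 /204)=-232 /765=-0.30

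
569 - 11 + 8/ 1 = 566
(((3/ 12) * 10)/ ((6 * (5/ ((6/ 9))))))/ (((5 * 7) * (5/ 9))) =1/ 350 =0.00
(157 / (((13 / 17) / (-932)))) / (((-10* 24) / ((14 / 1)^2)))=30471973 / 195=156266.53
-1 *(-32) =32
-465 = -465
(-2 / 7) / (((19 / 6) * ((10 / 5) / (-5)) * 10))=3 / 133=0.02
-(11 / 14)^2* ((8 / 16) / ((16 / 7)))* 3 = -363 / 896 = -0.41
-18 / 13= -1.38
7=7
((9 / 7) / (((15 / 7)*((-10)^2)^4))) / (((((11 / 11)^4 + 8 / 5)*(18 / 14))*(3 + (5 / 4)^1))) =7 / 16575000000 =0.00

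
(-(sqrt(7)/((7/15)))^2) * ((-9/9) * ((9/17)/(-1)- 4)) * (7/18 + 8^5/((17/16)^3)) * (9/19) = -5979484900125/3173798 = -1884015.59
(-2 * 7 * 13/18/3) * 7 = -637/27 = -23.59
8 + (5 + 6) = 19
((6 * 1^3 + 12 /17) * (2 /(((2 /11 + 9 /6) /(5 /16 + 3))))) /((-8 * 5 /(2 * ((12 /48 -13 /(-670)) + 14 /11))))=-68670351 /33714400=-2.04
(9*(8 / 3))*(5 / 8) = 15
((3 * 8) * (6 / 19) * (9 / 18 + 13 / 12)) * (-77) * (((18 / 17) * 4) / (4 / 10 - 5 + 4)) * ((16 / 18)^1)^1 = 98560 / 17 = 5797.65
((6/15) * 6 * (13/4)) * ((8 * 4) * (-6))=-7488/5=-1497.60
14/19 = 0.74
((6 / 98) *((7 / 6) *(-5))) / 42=-5 / 588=-0.01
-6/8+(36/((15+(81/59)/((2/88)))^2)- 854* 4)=-30057627067/8797156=-3416.74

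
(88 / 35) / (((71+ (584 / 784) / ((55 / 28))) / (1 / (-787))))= -0.00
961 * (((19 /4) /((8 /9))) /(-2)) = -164331 /64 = -2567.67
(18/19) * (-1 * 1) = -18/19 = -0.95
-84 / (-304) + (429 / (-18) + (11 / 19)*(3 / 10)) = -1403 / 60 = -23.38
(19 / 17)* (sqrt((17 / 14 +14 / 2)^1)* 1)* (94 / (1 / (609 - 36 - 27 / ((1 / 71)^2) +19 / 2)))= -40807054.61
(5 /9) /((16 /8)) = 5 /18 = 0.28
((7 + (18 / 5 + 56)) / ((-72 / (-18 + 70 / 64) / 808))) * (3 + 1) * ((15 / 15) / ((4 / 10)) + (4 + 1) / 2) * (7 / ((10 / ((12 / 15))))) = 14152019 / 100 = 141520.19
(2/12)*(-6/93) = -1/93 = -0.01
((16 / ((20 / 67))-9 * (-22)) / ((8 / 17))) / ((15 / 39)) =139009 / 100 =1390.09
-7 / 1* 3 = -21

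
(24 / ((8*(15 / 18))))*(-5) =-18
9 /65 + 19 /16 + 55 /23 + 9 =304197 /23920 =12.72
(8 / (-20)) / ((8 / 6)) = -3 / 10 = -0.30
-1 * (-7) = 7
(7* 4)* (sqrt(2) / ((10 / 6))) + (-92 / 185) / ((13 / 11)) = -1012 / 2405 + 84* sqrt(2) / 5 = 23.34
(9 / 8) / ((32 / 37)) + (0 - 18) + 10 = -1715 / 256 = -6.70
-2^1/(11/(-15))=30/11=2.73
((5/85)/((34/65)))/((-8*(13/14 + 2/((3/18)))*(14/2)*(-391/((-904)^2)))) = 6639880/20452819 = 0.32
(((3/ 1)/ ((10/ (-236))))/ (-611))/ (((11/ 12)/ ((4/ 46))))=0.01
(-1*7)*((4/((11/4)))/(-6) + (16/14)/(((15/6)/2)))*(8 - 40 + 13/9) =3880/27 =143.70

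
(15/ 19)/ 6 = 5/ 38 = 0.13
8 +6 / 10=43 / 5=8.60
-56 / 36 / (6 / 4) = -28 / 27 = -1.04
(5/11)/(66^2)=5/47916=0.00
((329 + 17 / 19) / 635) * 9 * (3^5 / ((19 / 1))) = 13708116 / 229235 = 59.80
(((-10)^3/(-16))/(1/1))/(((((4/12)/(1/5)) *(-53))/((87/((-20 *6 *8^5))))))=0.00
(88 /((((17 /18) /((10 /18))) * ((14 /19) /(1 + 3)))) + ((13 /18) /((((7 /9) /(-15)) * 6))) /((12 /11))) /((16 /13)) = 20708545 /91392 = 226.59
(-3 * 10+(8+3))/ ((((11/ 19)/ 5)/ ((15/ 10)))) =-5415/ 22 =-246.14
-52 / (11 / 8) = -416 / 11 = -37.82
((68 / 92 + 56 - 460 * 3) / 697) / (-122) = 30435 / 1955782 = 0.02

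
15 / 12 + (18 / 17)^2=2741 / 1156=2.37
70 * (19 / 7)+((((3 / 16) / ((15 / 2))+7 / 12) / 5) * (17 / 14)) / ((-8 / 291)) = 4135623 / 22400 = 184.63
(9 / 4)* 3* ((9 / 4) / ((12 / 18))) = 22.78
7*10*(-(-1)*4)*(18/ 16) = 315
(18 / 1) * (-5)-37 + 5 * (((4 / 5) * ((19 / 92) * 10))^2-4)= -70543 / 529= -133.35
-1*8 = -8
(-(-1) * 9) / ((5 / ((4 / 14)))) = 18 / 35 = 0.51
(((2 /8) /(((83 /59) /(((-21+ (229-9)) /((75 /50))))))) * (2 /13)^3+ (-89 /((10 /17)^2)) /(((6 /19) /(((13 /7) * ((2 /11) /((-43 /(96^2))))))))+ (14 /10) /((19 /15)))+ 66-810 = 50075049642217987 /860363929425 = 58202.17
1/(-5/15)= -3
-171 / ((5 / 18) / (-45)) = 27702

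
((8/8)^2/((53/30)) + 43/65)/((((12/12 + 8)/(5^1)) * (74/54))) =0.50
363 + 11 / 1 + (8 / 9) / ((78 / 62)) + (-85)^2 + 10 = 2671007 / 351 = 7609.71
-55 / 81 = -0.68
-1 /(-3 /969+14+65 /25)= -1615 /26804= -0.06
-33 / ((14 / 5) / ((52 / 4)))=-2145 / 14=-153.21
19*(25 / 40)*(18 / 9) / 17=95 / 68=1.40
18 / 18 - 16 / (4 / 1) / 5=1 / 5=0.20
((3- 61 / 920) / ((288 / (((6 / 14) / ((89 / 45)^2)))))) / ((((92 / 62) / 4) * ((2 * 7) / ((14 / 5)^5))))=774858609 / 20951045000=0.04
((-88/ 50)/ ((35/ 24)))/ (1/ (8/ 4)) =-2112/ 875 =-2.41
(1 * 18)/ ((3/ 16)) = 96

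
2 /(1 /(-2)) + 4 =0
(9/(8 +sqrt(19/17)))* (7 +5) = 14688/1069 - 108* sqrt(323)/1069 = 11.92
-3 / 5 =-0.60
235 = 235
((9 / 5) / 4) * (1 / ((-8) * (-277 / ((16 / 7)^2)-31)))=72 / 107545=0.00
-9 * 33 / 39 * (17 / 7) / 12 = -561 / 364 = -1.54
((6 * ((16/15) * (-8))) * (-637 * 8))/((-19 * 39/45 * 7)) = -43008/19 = -2263.58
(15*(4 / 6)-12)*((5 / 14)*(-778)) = 3890 / 7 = 555.71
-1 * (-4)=4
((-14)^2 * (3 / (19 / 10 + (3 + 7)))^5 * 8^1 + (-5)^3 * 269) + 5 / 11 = -180122186846370 / 5357120461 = -33622.95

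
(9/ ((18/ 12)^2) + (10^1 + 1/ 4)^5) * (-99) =-11470169403/ 1024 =-11201337.31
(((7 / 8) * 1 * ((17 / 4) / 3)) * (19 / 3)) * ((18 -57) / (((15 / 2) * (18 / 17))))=-499681 / 12960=-38.56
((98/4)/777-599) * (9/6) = -132971/148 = -898.45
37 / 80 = 0.46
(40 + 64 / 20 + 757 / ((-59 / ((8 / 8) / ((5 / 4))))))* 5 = 9716 / 59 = 164.68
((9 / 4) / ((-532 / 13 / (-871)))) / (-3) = -33969 / 2128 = -15.96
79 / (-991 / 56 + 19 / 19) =-4424 / 935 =-4.73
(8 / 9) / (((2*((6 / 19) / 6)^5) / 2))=19808792 / 9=2200976.89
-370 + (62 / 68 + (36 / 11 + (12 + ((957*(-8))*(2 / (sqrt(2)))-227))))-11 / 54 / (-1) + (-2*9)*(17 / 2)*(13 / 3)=-7656*sqrt(2)-6278996 / 5049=-12070.83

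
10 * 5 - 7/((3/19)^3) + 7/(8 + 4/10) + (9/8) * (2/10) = -1865377/1080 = -1727.20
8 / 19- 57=-1075 / 19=-56.58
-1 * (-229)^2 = -52441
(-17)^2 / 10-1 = 279 / 10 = 27.90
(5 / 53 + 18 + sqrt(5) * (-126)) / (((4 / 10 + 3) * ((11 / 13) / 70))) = 4363450 / 9911- 573300 * sqrt(5) / 187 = -6415.02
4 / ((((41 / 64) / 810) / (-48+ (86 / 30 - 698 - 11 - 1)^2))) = 518389166592 / 205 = 2528727641.91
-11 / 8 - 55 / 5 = -99 / 8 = -12.38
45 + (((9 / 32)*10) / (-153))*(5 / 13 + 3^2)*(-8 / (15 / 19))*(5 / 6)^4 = 39390535 / 859248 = 45.84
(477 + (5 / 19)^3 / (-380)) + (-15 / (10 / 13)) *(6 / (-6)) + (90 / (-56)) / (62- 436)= 677590029703 / 1364721512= 496.50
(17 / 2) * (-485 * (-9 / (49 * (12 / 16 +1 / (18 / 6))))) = 445230 / 637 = 698.95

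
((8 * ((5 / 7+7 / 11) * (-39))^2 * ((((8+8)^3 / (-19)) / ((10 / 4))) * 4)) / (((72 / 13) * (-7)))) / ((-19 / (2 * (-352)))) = 49834102882304 / 6810265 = 7317498.35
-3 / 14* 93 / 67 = -279 / 938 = -0.30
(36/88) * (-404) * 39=-70902/11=-6445.64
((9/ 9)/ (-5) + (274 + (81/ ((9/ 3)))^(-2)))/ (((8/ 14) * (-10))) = -3493021/ 72900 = -47.92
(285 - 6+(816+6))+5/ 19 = 20924/ 19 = 1101.26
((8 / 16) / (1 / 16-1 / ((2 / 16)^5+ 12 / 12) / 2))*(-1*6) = 1572912 / 229375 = 6.86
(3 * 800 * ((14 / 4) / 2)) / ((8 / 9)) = 4725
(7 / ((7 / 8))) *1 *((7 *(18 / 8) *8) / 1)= 1008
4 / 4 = 1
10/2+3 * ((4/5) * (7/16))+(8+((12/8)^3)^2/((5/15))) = 15431/320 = 48.22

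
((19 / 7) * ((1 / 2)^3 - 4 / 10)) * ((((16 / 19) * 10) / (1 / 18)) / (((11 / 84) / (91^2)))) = -7154784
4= 4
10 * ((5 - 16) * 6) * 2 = -1320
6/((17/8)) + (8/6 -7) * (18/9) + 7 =-77/51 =-1.51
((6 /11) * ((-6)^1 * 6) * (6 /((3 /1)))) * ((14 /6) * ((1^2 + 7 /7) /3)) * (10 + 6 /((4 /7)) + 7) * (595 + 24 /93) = -31001040 /31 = -1000033.55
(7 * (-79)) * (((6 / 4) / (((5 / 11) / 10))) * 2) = -36498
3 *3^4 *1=243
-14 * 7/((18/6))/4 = -49/6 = -8.17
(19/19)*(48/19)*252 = 12096/19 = 636.63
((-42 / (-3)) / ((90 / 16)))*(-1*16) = -1792 / 45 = -39.82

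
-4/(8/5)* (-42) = 105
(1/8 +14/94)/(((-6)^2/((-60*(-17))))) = 8755/1128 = 7.76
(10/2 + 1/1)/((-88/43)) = -129/44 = -2.93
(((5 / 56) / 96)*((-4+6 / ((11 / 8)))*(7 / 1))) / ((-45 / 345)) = -115 / 6336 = -0.02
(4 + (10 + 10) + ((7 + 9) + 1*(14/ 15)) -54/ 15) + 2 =118/ 3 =39.33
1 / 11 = 0.09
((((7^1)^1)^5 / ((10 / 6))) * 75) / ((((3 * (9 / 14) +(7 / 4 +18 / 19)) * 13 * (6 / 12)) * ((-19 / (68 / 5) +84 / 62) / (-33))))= 55979483646240 / 2847377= 19660018.20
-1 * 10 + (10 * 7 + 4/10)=302/5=60.40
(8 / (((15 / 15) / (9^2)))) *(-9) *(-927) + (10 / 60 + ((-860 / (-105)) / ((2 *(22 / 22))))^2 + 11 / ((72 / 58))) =9536695205 / 1764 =5406289.80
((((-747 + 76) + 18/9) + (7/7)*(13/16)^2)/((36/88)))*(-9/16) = 1882045/2048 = 918.97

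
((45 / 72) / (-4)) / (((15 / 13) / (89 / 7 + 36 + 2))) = -6.87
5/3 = 1.67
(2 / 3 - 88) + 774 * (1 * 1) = 2060 / 3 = 686.67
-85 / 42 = -2.02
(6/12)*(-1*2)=-1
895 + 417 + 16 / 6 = 3944 / 3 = 1314.67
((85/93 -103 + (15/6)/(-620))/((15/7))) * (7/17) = -744359/37944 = -19.62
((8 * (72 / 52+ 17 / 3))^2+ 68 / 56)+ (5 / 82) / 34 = 3183.33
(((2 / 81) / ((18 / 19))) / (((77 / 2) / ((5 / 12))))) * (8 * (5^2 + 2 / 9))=86260 / 1515591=0.06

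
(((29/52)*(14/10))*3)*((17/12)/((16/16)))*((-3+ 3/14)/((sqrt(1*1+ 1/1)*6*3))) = -493*sqrt(2)/1920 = -0.36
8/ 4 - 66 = -64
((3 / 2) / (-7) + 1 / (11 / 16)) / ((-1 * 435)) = -191 / 66990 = -0.00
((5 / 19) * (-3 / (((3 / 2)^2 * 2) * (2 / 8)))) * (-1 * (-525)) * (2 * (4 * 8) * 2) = -896000 / 19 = -47157.89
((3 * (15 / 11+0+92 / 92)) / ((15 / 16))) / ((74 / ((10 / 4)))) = 104 / 407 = 0.26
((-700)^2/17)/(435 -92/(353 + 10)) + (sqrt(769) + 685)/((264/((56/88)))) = 7*sqrt(769)/2904 + 529398606695/7790912184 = 68.02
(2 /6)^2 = 1 /9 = 0.11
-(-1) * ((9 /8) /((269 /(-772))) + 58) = 29467 /538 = 54.77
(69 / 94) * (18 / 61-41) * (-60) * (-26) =-133635060 / 2867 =-46611.46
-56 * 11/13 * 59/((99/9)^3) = -3304/1573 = -2.10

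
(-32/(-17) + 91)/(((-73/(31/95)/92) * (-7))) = 4503308/825265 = 5.46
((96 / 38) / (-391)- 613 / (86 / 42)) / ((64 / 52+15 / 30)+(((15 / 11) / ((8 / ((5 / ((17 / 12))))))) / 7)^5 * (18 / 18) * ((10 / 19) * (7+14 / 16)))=-1713179382626947156009088 / 9904354919924670899895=-172.97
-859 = -859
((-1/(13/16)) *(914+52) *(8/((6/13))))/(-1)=20608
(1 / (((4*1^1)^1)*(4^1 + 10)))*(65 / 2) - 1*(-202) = 22689 / 112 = 202.58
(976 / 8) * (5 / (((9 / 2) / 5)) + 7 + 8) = 22570 / 9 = 2507.78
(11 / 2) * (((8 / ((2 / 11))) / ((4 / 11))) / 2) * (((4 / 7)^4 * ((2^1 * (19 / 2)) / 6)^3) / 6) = 36517316 / 194481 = 187.77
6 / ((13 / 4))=24 / 13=1.85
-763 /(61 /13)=-9919 /61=-162.61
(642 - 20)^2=386884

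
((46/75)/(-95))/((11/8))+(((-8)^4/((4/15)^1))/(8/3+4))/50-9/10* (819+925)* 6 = -734493248/78375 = -9371.52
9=9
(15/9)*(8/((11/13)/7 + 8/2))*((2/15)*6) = 2912/1125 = 2.59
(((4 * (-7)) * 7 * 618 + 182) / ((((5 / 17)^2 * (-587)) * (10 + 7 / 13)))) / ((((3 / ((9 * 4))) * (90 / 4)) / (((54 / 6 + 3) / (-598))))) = -559254304 / 231204625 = -2.42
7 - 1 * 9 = -2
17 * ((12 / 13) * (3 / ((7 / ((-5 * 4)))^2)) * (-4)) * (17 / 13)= -2010.19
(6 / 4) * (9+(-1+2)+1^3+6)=51 / 2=25.50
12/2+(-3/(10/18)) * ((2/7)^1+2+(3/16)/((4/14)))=-11073/1120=-9.89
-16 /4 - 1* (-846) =842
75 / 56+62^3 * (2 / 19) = 26694161 / 1064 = 25088.50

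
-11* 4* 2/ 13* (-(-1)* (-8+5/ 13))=8712/ 169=51.55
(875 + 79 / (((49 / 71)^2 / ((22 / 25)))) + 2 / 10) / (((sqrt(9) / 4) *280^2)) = 30647569 / 1764735000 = 0.02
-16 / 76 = -4 / 19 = -0.21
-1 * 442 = -442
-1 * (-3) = 3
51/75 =17/25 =0.68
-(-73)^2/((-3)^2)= -5329/9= -592.11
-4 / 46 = -2 / 23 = -0.09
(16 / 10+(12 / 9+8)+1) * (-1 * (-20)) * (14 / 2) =1670.67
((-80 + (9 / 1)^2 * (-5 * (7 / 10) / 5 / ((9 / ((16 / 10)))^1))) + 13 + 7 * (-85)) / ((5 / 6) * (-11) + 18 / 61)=6149532 / 81175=75.76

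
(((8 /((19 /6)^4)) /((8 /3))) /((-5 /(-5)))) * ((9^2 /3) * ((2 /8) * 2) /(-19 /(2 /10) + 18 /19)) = -52488 /12257033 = -0.00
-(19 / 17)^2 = -361 / 289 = -1.25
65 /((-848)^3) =-65 /609800192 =-0.00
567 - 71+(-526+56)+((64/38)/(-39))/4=19258/741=25.99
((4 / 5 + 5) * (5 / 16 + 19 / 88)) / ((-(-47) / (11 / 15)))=899 / 18800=0.05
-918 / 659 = -1.39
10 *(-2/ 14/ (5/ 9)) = -18/ 7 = -2.57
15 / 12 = 1.25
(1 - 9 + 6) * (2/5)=-4/5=-0.80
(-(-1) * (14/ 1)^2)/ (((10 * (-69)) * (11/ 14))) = -1372/ 3795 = -0.36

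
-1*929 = -929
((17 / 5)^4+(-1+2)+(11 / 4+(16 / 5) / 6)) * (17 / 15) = 17584409 / 112500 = 156.31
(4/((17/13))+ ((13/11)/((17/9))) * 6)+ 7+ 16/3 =10741/561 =19.15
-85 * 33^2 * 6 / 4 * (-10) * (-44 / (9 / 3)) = -20364300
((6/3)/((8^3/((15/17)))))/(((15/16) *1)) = 0.00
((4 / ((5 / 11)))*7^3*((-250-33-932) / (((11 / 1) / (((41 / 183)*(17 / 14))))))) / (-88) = 2766393 / 2684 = 1030.70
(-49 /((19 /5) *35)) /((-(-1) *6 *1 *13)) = -7 /1482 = -0.00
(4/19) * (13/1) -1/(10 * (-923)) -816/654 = 28467391/19115330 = 1.49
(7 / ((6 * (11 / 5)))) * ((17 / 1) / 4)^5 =49694995 / 67584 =735.31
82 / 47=1.74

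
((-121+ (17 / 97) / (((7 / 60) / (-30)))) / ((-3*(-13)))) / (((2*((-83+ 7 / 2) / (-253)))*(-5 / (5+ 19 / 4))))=28528027 / 2159220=13.21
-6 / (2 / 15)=-45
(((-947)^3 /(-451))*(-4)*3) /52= -2547834369 /5863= -434561.55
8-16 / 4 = 4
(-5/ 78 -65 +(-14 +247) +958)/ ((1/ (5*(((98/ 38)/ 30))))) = 4303327/ 8892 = 483.95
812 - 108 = 704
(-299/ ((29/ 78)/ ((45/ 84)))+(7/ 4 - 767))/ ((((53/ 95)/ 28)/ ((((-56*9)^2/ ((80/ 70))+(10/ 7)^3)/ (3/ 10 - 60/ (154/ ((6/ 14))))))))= -773748321621519200/ 7714203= -100301783816.36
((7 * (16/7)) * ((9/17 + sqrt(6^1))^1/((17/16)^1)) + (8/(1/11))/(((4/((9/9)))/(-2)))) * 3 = -31236/289 + 768 * sqrt(6)/17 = 2.58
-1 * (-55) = 55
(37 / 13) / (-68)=-37 / 884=-0.04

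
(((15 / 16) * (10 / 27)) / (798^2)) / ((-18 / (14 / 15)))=-5 / 176849568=-0.00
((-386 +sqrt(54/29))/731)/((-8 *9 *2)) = 193/52632 - sqrt(174)/1017552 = 0.00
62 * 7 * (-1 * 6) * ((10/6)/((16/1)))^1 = -1085/4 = -271.25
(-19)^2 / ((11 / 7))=2527 / 11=229.73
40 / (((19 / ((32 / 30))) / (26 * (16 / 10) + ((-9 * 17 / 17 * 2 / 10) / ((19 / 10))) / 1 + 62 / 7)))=4214272 / 37905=111.18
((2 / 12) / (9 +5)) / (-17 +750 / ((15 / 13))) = 1 / 53172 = 0.00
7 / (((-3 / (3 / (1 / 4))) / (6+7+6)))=-532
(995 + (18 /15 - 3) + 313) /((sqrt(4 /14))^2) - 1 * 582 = 39897 /10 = 3989.70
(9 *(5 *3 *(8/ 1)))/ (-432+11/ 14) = -15120/ 6037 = -2.50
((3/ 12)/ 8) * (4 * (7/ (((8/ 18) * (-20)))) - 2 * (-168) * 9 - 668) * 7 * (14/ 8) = 2305793/ 2560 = 900.70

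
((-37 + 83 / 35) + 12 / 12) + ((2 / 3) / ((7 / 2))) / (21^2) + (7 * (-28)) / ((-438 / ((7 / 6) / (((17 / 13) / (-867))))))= -379.76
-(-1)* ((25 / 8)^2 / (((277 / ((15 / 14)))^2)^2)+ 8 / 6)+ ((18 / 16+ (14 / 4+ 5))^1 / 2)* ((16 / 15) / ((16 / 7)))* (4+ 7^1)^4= 7139508687430846627231 / 217121310686837760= 32882.58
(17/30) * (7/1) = 119/30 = 3.97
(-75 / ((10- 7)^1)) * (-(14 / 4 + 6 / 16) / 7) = 775 / 56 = 13.84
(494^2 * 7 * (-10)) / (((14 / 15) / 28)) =-512475600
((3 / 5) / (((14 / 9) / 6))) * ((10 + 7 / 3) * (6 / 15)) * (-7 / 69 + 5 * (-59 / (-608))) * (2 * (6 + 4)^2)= 5360967 / 6118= 876.26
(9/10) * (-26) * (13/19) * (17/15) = -8619/475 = -18.15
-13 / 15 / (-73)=0.01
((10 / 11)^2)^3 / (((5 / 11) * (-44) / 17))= -850000 / 1771561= -0.48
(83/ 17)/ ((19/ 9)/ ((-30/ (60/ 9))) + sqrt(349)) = 255474/ 38901865 + 544563 * sqrt(349)/ 38901865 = 0.27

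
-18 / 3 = -6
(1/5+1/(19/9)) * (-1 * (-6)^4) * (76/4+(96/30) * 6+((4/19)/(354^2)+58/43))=-34529.88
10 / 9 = 1.11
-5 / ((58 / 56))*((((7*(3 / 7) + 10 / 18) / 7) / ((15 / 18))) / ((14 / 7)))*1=-128 / 87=-1.47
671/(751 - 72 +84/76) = 12749/12922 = 0.99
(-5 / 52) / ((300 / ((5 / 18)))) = -1 / 11232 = -0.00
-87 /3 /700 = -29 /700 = -0.04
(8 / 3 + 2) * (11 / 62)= 77 / 93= 0.83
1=1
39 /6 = 13 /2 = 6.50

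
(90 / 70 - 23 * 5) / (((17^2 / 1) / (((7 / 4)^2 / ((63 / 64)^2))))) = -203776 / 163863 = -1.24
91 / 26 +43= 93 / 2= 46.50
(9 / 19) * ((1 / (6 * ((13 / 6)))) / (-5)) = -9 / 1235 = -0.01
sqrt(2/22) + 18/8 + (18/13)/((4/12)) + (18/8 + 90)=sqrt(11)/11 + 2565/26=98.96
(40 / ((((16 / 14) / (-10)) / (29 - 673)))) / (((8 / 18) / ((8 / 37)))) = 4057200 / 37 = 109654.05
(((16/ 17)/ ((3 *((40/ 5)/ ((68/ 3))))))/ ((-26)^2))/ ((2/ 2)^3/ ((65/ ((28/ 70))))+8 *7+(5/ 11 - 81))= -275/ 5132088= -0.00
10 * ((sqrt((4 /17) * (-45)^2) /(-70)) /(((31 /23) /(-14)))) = 4140 * sqrt(17) /527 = 32.39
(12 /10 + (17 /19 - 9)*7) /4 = -1319 /95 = -13.88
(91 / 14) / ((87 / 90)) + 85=2660 / 29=91.72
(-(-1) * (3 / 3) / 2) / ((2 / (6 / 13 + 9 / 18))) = 25 / 104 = 0.24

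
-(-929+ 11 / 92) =85457 / 92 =928.88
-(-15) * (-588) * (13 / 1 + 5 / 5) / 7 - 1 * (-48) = -17592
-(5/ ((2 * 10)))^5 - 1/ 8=-129/ 1024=-0.13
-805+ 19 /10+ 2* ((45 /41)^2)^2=-22611674091 /28257610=-800.20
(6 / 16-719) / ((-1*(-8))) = -5749 / 64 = -89.83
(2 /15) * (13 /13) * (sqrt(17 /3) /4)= sqrt(51) /90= 0.08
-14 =-14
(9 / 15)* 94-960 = -4518 / 5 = -903.60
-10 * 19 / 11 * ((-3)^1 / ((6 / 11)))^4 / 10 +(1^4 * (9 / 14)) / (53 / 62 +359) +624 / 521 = -1579.36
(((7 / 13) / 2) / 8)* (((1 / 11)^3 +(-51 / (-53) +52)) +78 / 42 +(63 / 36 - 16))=80134339 / 58691776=1.37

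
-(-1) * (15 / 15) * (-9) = -9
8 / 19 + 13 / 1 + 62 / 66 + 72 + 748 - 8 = 826.36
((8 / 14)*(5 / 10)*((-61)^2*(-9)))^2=4486052484 / 49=91552091.51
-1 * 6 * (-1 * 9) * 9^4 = 354294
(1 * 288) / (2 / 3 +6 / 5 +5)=4320 / 103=41.94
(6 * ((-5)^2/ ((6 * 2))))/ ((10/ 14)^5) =16807/ 250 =67.23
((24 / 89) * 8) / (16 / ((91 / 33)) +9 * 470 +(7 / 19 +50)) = 110656 / 219853407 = 0.00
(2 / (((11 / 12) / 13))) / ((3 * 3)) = 104 / 33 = 3.15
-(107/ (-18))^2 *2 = -11449/ 162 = -70.67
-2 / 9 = -0.22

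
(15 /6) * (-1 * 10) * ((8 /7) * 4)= -800 /7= -114.29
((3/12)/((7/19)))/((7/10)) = 95/98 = 0.97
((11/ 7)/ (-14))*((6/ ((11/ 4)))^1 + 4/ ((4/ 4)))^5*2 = -1453933568/ 717409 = -2026.65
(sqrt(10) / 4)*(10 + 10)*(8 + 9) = 85*sqrt(10) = 268.79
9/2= 4.50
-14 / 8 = -7 / 4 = -1.75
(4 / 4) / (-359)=-1 / 359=-0.00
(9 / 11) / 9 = 0.09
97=97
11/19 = 0.58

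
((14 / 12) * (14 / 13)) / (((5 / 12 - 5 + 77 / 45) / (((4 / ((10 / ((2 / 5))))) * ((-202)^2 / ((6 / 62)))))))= -991700416 / 33605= -29510.50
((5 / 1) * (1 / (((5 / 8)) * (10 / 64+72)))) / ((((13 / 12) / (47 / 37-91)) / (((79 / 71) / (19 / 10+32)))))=-2685747200 / 8910576467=-0.30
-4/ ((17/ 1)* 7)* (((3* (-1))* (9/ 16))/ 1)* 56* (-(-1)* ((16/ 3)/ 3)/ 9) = 32/ 51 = 0.63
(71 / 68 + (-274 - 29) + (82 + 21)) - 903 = -1101.96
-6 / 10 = -3 / 5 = -0.60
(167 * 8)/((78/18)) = 4008/13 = 308.31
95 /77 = 1.23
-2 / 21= -0.10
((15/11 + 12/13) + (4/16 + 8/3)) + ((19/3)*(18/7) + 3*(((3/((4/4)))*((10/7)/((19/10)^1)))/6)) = 22.62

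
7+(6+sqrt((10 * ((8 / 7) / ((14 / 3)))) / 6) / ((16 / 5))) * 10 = 25 * sqrt(5) / 28+67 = 69.00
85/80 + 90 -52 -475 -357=-12687/16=-792.94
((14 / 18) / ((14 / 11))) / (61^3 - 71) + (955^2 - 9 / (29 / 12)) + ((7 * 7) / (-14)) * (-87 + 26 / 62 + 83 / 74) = 30986672570571442 / 33964682985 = 912320.38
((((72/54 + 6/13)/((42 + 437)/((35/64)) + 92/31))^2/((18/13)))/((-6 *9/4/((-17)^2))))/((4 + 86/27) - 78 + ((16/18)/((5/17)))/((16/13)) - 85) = 2083835403125/4955694853699938582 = 0.00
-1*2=-2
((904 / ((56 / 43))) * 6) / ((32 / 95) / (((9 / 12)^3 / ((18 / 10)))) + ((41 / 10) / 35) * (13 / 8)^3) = 42541516800 / 19814453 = 2146.99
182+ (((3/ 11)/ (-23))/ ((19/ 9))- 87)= 456638/ 4807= 94.99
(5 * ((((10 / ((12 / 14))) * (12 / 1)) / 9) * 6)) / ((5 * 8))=35 / 3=11.67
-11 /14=-0.79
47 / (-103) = -47 / 103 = -0.46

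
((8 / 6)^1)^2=16 / 9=1.78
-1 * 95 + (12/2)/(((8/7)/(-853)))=-18293/4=-4573.25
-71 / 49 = -1.45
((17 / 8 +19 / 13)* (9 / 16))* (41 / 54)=15293 / 9984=1.53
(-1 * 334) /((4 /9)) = -1503 /2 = -751.50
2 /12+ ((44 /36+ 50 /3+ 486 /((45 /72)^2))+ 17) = 575647 /450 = 1279.22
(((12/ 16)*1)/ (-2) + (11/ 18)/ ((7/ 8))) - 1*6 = -2861/ 504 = -5.68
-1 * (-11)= 11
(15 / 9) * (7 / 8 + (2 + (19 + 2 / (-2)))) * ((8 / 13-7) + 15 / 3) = -2505 / 52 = -48.17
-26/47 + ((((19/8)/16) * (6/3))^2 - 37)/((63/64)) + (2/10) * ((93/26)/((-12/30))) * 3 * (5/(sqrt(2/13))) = -106.45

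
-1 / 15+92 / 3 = 153 / 5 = 30.60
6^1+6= 12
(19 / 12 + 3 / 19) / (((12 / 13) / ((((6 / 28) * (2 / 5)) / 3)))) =5161 / 95760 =0.05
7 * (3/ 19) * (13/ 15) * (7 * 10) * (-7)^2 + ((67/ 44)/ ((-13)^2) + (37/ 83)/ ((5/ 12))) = 192706148831/ 58632860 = 3286.66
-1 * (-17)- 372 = -355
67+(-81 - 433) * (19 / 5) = -9431 / 5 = -1886.20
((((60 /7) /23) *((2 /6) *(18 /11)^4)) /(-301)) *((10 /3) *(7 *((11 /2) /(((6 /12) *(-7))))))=6998400 /64501591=0.11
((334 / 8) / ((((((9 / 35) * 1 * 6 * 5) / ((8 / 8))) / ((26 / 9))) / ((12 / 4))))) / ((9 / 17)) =258349 / 2916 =88.60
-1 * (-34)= 34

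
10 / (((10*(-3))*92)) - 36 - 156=-52993 / 276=-192.00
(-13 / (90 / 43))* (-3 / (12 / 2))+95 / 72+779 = 31337 / 40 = 783.42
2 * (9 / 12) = 3 / 2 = 1.50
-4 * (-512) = 2048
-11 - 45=-56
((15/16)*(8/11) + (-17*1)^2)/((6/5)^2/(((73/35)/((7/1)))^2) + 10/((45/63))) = 33961717/3542924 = 9.59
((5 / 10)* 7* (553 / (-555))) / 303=-0.01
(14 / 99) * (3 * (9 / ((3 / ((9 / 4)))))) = 63 / 22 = 2.86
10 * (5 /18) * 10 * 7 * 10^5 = 175000000 /9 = 19444444.44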